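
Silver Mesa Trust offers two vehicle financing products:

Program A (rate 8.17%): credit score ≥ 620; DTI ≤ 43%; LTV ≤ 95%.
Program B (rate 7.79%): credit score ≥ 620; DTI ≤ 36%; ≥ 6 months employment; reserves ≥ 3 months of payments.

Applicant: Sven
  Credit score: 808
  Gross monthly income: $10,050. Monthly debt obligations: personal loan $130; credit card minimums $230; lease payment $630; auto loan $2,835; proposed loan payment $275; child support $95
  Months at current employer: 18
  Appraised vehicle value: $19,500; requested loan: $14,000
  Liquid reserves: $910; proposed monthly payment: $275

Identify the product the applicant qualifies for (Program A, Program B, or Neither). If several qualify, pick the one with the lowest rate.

Program A

Total debts = (130 + 230 + 630 + 2,835 + 275 + 95) = 4,195; DTI = 4,195/10,050 = 41.7%.
LTV = 14,000/19,500 = 71.8%.
Reserves = 910/275 = 3.3 months.
Program A: score 808 ≥ 620; DTI 41.7% ≤ 43%; LTV 71.8% ≤ 95% → qualifies.
Program B: score 808 ≥ 620; DTI 41.7% > 36%; employment 18 ≥ 6 mo; reserves 3.3 ≥ 3 mo → does not qualify.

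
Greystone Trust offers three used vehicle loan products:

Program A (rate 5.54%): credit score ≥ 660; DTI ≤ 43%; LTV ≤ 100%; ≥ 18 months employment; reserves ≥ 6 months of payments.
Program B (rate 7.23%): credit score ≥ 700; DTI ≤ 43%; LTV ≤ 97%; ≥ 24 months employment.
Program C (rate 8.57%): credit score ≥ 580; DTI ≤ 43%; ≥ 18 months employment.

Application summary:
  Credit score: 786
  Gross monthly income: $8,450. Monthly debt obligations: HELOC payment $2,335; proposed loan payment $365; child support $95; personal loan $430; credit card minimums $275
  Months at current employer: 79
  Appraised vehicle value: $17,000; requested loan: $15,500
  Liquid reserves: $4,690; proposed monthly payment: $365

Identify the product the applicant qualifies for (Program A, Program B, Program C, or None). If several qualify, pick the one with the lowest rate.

Total debts = (2,335 + 365 + 95 + 430 + 275) = 3,500; DTI = 3,500/8,450 = 41.4%.
LTV = 15,500/17,000 = 91.2%.
Reserves = 4,690/365 = 12.8 months.
Program A: score 786 ≥ 660; DTI 41.4% ≤ 43%; LTV 91.2% ≤ 100%; employment 79 ≥ 18 mo; reserves 12.8 ≥ 6 mo → qualifies.
Program B: score 786 ≥ 700; DTI 41.4% ≤ 43%; LTV 91.2% ≤ 97%; employment 79 ≥ 24 mo → qualifies.
Program C: score 786 ≥ 580; DTI 41.4% ≤ 43%; employment 79 ≥ 18 mo → qualifies.
Qualifying: Program A, Program B, Program C. Lowest rate is 5.54% → Program A.

Program A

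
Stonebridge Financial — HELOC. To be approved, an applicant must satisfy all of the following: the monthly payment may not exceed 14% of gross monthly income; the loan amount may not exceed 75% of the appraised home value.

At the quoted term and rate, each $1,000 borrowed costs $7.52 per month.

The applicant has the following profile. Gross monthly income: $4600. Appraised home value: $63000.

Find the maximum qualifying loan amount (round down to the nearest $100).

$47,200

Payment cap: 14% × $4,600 = $644/month.
At $7.52 per $1,000, that supports 644/7.52 × 1,000 ≈ $85,638 → $85,600.
LTV cap: 75% × $63,000 = $47,250 → $47,200.
Binding constraint: loan-to-value.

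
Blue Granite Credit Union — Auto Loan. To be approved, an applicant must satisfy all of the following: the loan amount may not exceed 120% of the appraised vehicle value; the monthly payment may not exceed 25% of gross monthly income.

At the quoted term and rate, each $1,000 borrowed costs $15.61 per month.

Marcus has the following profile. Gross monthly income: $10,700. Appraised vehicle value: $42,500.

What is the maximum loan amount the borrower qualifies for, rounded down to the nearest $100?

$51,000

Payment cap: 25% × $10,700 = $2,675/month.
At $15.61 per $1,000, that supports 2,675/15.61 × 1,000 ≈ $171,364 → $171,300.
LTV cap: 120% × $42,500 = $51,000 → $51,000.
Binding constraint: loan-to-value.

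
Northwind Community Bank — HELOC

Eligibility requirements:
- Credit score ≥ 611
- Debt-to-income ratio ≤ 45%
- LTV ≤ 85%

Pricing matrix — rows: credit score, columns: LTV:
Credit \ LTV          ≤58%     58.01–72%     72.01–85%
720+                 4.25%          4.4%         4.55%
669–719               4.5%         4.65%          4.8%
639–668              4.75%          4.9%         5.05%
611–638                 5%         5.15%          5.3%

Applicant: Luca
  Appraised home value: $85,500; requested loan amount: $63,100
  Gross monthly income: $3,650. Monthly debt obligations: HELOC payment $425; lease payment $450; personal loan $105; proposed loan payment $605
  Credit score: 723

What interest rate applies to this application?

Credit score 723 ≥ 611; Total monthly debts = (425 + 450 + 105 + 605) = 1,585. DTI = 1,585/3,650 = 43.4% ≤ 45%
LTV: 63,100 ÷ 85,500 = 73.8%, within 85% cap
Score 723 is in the 720+ band; LTV 73.8% is in the 72.01–85% band → 4.55%.

4.55%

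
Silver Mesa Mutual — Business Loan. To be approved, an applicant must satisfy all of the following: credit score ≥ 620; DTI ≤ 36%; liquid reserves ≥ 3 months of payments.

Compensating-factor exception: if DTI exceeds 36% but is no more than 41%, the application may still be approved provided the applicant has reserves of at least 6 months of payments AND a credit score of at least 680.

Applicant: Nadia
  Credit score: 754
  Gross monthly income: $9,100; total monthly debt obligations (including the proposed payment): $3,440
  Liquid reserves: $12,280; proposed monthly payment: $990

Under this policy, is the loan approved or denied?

Approved

Credit score 754 ≥ 620 (meets base)
DTI: 3,440 ÷ 9,100 = 37.8%, over the 36% base limit.
Liquid reserves cover 12,280/990 = 12.4 months — ≥ 3 required
37.8% falls in the override range (36%–41%), so the compensating-factor test applies.
Reserves 12.4 ≥ 6 months; credit score 754 ≥ 680.
Both override conditions satisfied; DTI exception granted.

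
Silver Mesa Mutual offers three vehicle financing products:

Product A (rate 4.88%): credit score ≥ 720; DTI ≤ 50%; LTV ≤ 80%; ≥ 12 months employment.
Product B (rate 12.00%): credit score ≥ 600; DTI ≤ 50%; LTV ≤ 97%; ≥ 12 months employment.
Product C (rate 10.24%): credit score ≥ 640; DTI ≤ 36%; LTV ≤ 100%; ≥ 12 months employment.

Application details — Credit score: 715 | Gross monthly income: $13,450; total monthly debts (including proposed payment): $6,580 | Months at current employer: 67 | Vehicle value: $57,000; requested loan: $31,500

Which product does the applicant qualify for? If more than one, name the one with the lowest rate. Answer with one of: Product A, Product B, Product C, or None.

DTI = 6,580/13,450 = 48.9%.
LTV = 31,500/57,000 = 55.3%.
Product A: score 715 < 720; DTI 48.9% ≤ 50%; LTV 55.3% ≤ 80%; employment 67 ≥ 12 mo → does not qualify.
Product B: score 715 ≥ 600; DTI 48.9% ≤ 50%; LTV 55.3% ≤ 97%; employment 67 ≥ 12 mo → qualifies.
Product C: score 715 ≥ 640; DTI 48.9% > 36%; LTV 55.3% ≤ 100%; employment 67 ≥ 12 mo → does not qualify.

Product B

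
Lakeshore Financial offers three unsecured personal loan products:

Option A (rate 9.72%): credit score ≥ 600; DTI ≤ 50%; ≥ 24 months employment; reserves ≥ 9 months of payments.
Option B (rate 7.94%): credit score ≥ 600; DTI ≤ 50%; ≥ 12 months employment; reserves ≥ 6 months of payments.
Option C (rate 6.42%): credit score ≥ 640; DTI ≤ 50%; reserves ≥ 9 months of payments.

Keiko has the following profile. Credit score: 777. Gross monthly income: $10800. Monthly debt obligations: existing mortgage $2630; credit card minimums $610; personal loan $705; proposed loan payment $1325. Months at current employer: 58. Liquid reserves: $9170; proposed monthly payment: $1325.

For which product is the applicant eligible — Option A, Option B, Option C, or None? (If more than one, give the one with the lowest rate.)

Total debts = (2,630 + 610 + 705 + 1,325) = 5,270; DTI = 5,270/10,800 = 48.8%.
Reserves = 9,170/1,325 = 6.9 months.
Option A: score 777 ≥ 600; DTI 48.8% ≤ 50%; employment 58 ≥ 24 mo; reserves 6.9 < 9 mo → does not qualify.
Option B: score 777 ≥ 600; DTI 48.8% ≤ 50%; employment 58 ≥ 12 mo; reserves 6.9 ≥ 6 mo → qualifies.
Option C: score 777 ≥ 640; DTI 48.8% ≤ 50%; reserves 6.9 < 9 mo → does not qualify.

Option B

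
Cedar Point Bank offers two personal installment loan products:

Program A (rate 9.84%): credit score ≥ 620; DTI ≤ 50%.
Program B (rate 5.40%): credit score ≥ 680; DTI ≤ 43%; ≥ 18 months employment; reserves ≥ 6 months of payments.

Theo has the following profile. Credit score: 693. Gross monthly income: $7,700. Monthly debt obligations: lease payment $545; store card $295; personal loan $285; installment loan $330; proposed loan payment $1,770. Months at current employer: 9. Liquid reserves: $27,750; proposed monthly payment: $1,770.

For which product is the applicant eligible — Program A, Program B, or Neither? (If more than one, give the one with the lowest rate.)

Total debts = (545 + 295 + 285 + 330 + 1,770) = 3,225; DTI = 3,225/7,700 = 41.9%.
Reserves = 27,750/1,770 = 15.7 months.
Program A: score 693 ≥ 620; DTI 41.9% ≤ 50% → qualifies.
Program B: score 693 ≥ 680; DTI 41.9% ≤ 43%; employment 9 < 18 mo; reserves 15.7 ≥ 6 mo → does not qualify.

Program A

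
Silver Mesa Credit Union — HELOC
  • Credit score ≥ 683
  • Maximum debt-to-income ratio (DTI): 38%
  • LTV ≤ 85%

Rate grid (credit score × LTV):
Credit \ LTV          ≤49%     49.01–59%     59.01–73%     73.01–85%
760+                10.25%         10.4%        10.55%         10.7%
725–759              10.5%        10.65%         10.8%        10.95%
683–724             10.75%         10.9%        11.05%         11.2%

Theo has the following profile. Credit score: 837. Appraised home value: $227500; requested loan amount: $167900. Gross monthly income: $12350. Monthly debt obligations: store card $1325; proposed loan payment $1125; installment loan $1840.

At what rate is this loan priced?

Credit score 837 ≥ 683; Total monthly debts = (1,325 + 1,125 + 1,840) = 4,290. DTI = 4,290/12,350 = 34.7% ≤ 38%
LTV = 167,900/227,500 = 73.8% ≤ 85%
Score 837 is in the 760+ band; LTV 73.8% is in the 73.01–85% band → 10.7%.

10.7%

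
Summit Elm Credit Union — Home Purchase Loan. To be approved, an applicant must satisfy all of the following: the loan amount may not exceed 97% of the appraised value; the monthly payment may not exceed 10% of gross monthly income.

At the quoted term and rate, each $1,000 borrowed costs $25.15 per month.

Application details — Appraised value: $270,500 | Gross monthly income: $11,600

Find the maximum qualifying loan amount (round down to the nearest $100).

$46,100

Payment cap: 10% × $11,600 = $1,160/month.
At $25.15 per $1,000, that supports 1,160/25.15 × 1,000 ≈ $46,123 → $46,100.
LTV cap: 97% × $270,500 = $262,385 → $262,300.
Binding constraint: payment-to-income.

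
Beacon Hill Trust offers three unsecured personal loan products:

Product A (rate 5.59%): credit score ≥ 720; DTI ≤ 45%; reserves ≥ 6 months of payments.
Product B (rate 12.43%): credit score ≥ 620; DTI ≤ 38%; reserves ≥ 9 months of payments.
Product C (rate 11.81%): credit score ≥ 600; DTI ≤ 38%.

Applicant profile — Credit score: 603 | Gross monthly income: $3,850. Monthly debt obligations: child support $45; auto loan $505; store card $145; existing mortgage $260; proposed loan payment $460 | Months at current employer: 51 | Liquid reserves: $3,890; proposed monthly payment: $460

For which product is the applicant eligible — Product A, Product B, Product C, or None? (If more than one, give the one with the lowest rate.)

Product C

Total debts = (45 + 505 + 145 + 260 + 460) = 1,415; DTI = 1,415/3,850 = 36.8%.
Reserves = 3,890/460 = 8.5 months.
Product A: score 603 < 720; DTI 36.8% ≤ 45%; reserves 8.5 ≥ 6 mo → does not qualify.
Product B: score 603 < 620; DTI 36.8% ≤ 38%; reserves 8.5 < 9 mo → does not qualify.
Product C: score 603 ≥ 600; DTI 36.8% ≤ 38% → qualifies.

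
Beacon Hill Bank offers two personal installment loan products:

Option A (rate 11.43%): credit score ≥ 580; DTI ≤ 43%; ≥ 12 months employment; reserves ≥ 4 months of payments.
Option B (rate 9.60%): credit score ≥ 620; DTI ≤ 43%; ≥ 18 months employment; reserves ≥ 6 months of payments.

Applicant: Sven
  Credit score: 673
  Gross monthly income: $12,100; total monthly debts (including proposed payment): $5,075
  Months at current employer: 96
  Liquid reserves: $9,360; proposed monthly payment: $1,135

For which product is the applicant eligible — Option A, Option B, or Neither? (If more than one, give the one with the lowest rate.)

Option B

DTI = 5,075/12,100 = 41.9%.
Reserves = 9,360/1,135 = 8.2 months.
Option A: score 673 ≥ 580; DTI 41.9% ≤ 43%; employment 96 ≥ 12 mo; reserves 8.2 ≥ 4 mo → qualifies.
Option B: score 673 ≥ 620; DTI 41.9% ≤ 43%; employment 96 ≥ 18 mo; reserves 8.2 ≥ 6 mo → qualifies.
Qualifying: Option A, Option B. Lowest rate is 9.60% → Option B.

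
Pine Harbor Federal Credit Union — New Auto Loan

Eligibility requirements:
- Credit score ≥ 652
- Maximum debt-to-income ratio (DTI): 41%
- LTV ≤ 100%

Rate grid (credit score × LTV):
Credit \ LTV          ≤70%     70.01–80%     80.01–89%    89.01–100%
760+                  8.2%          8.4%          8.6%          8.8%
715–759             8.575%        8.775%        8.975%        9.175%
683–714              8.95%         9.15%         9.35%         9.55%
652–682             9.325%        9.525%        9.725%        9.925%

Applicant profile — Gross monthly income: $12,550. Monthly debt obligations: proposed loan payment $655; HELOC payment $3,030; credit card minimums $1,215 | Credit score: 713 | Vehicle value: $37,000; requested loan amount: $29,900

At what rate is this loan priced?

Credit score 713 ≥ 652; Total monthly debts = (655 + 3,030 + 1,215) = 4,900. DTI = 4,900/12,550 = 39% ≤ 41%
LTV: 29,900 ÷ 37,000 = 80.8%, within 100% cap
Credit 713 → row 683–714; LTV 80.8% → column 80.01–89%. Grid cell → 9.35%.

9.35%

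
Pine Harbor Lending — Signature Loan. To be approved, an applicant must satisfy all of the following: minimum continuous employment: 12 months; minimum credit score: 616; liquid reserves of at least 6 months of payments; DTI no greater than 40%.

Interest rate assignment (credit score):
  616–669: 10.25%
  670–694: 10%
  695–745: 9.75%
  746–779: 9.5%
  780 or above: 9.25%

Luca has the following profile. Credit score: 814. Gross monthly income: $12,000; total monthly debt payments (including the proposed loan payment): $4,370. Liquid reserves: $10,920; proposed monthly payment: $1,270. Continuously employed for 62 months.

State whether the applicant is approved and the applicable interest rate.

Credit score 814 ≥ 616 (meets minimum)
Liquid reserves cover 10,920/1,270 = 8.6 months — ≥ 6 required
Employment 62 ≥ 12 months
DTI = 4,370/12,000 = 36.4% ≤ 40%
All requirements met. Score 814 falls in the 780 or above tier → 9.25%.

Approved at 9.25%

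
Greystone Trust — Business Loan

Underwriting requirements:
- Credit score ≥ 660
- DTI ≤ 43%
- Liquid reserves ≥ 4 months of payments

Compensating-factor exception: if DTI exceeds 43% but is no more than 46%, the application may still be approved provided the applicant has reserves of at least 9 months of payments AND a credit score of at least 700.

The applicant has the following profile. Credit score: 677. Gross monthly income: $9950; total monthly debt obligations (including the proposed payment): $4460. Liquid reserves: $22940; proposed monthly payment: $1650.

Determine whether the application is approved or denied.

Denied

Credit score 677 ≥ 660 (meets base)
DTI = 4,460/9,950 = 44.8% > 43% — standard DTI limit exceeded.
Liquid reserves cover 22,940/1,650 = 13.9 months — ≥ 4 required
DTI 44.8% is within the 43%–46% exception band; checking compensating factors.
Reserves 13.9 ≥ 9 months; credit score 677 < 700.
Override conditions not both satisfied; exception does not apply.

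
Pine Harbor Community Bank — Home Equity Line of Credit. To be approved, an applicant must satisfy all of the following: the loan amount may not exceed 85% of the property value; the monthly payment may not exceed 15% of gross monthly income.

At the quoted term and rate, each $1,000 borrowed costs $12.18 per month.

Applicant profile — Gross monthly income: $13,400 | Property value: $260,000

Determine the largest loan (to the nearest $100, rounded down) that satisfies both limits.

Payment cap: 15% × $13,400 = $2,010/month.
At $12.18 per $1,000, that supports 2,010/12.18 × 1,000 ≈ $165,024 → $165,000.
LTV cap: 85% × $260,000 = $221,000 → $221,000.
Binding constraint: payment-to-income.

$165,000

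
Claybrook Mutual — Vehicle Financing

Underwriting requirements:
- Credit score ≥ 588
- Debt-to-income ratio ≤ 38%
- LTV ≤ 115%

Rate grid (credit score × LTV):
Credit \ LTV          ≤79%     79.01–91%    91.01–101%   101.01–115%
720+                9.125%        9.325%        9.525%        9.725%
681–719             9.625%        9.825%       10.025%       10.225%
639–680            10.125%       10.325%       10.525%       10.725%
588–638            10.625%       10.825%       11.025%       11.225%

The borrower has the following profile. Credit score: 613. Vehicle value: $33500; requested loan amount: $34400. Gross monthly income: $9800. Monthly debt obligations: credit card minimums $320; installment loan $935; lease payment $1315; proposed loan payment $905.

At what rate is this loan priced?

11.225%

Credit score 613 ≥ 588; Total monthly debts = (320 + 935 + 1,315 + 905) = 3,475. DTI: 3,475 ÷ 9,800 = 35.5%, within the 38% cap
LTV = 34,400/33,500 = 102.7% ≤ 115%
Row: 613 falls in 588–638. Column: 102.7% falls in 101.01–115%. Rate = 11.225%.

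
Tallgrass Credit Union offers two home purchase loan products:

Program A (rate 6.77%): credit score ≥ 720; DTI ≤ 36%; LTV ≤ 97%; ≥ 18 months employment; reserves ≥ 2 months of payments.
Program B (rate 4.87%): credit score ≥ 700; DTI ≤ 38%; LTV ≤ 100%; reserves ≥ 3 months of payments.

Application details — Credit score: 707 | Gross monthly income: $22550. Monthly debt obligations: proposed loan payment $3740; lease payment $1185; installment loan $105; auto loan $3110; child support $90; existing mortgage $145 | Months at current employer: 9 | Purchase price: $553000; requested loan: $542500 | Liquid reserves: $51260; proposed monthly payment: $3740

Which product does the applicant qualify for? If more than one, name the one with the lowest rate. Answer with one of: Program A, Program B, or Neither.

Program B

Total debts = (3,740 + 1,185 + 105 + 3,110 + 90 + 145) = 8,375; DTI = 8,375/22,550 = 37.1%.
LTV = 542,500/553,000 = 98.1%.
Reserves = 51,260/3,740 = 13.7 months.
Program A: score 707 < 720; DTI 37.1% > 36%; LTV 98.1% > 97%; employment 9 < 18 mo; reserves 13.7 ≥ 2 mo → does not qualify.
Program B: score 707 ≥ 700; DTI 37.1% ≤ 38%; LTV 98.1% ≤ 100%; reserves 13.7 ≥ 3 mo → qualifies.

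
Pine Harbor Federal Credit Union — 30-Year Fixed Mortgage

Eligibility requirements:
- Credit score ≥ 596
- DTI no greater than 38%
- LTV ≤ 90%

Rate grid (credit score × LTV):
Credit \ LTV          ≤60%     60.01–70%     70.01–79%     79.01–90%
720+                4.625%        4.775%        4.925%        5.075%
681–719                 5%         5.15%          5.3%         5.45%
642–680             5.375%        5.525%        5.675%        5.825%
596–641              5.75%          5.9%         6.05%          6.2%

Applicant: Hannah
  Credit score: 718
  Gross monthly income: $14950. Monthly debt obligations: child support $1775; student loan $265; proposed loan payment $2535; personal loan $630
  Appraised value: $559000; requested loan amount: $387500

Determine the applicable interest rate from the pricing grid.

Credit score 718 ≥ 596; Total monthly debts = (1,775 + 265 + 2,535 + 630) = 5,205. DTI: 5,205 ÷ 14,950 = 34.8%, within the 38% cap
LTV = 387,500/559,000 = 69.3% ≤ 90%
Credit 718 → row 681–719; LTV 69.3% → column 60.01–70%. Grid cell → 5.15%.

5.15%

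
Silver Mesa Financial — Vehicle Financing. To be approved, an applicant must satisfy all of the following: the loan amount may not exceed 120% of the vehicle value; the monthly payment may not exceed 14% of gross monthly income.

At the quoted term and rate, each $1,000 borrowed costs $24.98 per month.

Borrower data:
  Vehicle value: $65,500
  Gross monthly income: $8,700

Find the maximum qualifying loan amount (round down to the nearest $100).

Payment cap: 14% × $8,700 = $1,218/month.
At $24.98 per $1,000, that supports 1,218/24.98 × 1,000 ≈ $48,759 → $48,700.
LTV cap: 120% × $65,500 = $78,600 → $78,600.
Binding constraint: payment-to-income.

$48,700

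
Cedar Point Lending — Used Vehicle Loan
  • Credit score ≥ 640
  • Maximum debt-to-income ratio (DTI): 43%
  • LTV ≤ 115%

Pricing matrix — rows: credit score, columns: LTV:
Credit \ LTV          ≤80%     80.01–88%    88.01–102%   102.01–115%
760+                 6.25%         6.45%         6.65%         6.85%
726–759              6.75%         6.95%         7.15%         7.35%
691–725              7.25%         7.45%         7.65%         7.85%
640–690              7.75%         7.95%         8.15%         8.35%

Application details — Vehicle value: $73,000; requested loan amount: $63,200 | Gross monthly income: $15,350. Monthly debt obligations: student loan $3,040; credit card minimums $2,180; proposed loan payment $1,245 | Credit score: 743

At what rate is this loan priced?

6.95%

Credit score 743 ≥ 640; Total monthly debts = (3,040 + 2,180 + 1,245) = 6,465. Debt-to-income = 6,465/15,350 = 42.1% — meets 43% limit
LTV = 63,200/73,000 = 86.6% ≤ 115%
Score 743 is in the 726–759 band; LTV 86.6% is in the 80.01–88% band → 6.95%.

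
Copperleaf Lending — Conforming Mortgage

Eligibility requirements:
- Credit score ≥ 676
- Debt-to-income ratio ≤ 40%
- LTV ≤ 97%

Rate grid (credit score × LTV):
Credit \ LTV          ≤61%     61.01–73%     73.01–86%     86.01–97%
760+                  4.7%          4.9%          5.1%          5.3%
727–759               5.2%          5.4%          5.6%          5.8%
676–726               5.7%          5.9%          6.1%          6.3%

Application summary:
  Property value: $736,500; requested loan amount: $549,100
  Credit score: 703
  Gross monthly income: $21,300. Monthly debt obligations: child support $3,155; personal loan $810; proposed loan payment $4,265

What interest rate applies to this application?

Credit score 703 ≥ 676; Total monthly debts = (3,155 + 810 + 4,265) = 8,230. DTI: 8,230 ÷ 21,300 = 38.6%, within the 40% cap
LTV = 549,100/736,500 = 74.6% ≤ 97%
Credit 703 → row 676–726; LTV 74.6% → column 73.01–86%. Grid cell → 6.1%.

6.1%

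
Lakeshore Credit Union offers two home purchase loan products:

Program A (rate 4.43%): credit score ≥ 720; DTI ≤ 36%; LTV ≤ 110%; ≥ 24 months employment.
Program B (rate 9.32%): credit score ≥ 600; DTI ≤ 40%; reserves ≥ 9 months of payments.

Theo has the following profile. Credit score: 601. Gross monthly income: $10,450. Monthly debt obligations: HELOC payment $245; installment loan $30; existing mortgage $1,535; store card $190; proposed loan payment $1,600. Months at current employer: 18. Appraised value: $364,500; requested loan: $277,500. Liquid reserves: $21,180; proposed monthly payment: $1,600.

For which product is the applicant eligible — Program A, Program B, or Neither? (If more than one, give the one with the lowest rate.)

Program B

Total debts = (245 + 30 + 1,535 + 190 + 1,600) = 3,600; DTI = 3,600/10,450 = 34.4%.
LTV = 277,500/364,500 = 76.1%.
Reserves = 21,180/1,600 = 13.2 months.
Program A: score 601 < 720; DTI 34.4% ≤ 36%; LTV 76.1% ≤ 110%; employment 18 < 24 mo → does not qualify.
Program B: score 601 ≥ 600; DTI 34.4% ≤ 40%; reserves 13.2 ≥ 9 mo → qualifies.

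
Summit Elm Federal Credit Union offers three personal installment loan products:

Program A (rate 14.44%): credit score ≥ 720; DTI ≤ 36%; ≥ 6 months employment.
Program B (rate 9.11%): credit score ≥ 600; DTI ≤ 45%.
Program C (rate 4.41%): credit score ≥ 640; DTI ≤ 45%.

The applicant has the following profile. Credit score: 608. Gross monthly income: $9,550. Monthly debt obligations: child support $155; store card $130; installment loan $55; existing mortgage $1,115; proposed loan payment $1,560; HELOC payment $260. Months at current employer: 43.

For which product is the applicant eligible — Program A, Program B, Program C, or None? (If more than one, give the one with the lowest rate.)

Program B

Total debts = (155 + 130 + 55 + 1,115 + 1,560 + 260) = 3,275; DTI = 3,275/9,550 = 34.3%.
Program A: score 608 < 720; DTI 34.3% ≤ 36%; employment 43 ≥ 6 mo → does not qualify.
Program B: score 608 ≥ 600; DTI 34.3% ≤ 45% → qualifies.
Program C: score 608 < 640; DTI 34.3% ≤ 45% → does not qualify.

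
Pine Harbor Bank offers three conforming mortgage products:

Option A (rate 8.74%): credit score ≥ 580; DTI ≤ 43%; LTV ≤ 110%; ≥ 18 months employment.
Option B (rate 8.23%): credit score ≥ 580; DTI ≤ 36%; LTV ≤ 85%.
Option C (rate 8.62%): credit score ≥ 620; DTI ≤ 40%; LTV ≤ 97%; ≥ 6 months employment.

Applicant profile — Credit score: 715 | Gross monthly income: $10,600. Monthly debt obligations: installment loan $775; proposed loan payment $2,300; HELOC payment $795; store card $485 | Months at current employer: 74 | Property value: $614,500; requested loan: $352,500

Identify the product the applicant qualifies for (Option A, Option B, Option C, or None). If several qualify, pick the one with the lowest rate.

Total debts = (775 + 2,300 + 795 + 485) = 4,355; DTI = 4,355/10,600 = 41.1%.
LTV = 352,500/614,500 = 57.4%.
Option A: score 715 ≥ 580; DTI 41.1% ≤ 43%; LTV 57.4% ≤ 110%; employment 74 ≥ 18 mo → qualifies.
Option B: score 715 ≥ 580; DTI 41.1% > 36%; LTV 57.4% ≤ 85% → does not qualify.
Option C: score 715 ≥ 620; DTI 41.1% > 40%; LTV 57.4% ≤ 97%; employment 74 ≥ 6 mo → does not qualify.

Option A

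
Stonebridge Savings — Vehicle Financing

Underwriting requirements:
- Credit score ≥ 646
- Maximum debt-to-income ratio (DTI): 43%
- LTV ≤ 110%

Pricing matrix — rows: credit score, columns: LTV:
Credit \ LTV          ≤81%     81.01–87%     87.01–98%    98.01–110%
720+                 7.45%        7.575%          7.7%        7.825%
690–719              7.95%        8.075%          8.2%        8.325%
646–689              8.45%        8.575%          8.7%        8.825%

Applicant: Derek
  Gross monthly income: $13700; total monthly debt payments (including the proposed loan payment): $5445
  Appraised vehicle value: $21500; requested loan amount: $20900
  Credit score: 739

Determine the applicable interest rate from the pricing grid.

Credit score 739 ≥ 646; DTI = 5,445/13,700 = 39.7% ≤ 43%
LTV: 20,900 ÷ 21,500 = 97.2%, within 110% cap
Score 739 is in the 720+ band; LTV 97.2% is in the 87.01–98% band → 7.7%.

7.7%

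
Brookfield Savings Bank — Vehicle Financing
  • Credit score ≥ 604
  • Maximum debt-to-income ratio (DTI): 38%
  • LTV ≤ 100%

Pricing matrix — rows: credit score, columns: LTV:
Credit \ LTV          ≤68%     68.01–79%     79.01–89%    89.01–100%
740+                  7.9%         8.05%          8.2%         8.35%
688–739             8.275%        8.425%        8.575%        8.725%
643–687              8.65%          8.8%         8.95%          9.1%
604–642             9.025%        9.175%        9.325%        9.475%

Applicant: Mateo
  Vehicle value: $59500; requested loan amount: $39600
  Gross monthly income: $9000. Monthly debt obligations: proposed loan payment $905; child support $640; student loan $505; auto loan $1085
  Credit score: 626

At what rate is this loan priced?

Credit score 626 ≥ 604; Total monthly debts = (905 + 640 + 505 + 1,085) = 3,135. Debt-to-income = 3,135/9,000 = 34.8% — meets 38% limit
LTV = 39,600/59,500 = 66.6% ≤ 100%
Row: 626 falls in 604–642. Column: 66.6% falls in ≤68%. Rate = 9.025%.

9.025%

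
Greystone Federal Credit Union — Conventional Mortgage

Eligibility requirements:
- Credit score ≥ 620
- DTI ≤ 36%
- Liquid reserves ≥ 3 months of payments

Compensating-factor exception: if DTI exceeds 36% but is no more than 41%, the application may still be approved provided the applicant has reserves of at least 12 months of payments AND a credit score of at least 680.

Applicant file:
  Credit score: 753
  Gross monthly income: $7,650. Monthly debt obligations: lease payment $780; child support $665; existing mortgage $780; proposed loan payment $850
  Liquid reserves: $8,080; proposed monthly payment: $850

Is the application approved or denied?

Credit score 753 ≥ 620 (meets base)
Total debts = (780 + 665 + 780 + 850) = 3,075. DTI: 3,075 ÷ 7,650 = 40.2%, over the 36% base limit.
Reserves: 8,080 ÷ 850 = 9.5 months (meets 3-month minimum)
DTI 40.2% is within the 36%–41% exception band; checking compensating factors.
Reserves 9.5 < 12 months; credit score 753 ≥ 680.
Compensating-factor requirement not fully met.

Denied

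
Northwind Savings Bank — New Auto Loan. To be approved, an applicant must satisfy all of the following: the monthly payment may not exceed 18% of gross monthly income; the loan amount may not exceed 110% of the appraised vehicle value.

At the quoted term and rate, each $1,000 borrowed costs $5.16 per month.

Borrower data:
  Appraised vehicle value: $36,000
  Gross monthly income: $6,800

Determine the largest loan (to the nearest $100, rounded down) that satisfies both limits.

$39,600

Payment cap: 18% × $6,800 = $1,224/month.
At $5.16 per $1,000, that supports 1,224/5.16 × 1,000 ≈ $237,209 → $237,200.
LTV cap: 110% × $36,000 = $39,600 → $39,600.
Binding constraint: loan-to-value.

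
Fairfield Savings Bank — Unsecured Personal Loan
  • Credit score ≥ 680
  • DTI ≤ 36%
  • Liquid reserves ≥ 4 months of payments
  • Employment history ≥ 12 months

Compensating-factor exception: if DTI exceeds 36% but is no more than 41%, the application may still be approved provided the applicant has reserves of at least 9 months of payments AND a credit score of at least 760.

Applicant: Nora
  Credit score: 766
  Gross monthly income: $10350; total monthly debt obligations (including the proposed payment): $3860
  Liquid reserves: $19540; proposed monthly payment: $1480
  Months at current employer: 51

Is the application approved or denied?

Approved

Credit score 766 ≥ 680 (meets base)
DTI: 3,860 ÷ 10,350 = 37.3%, over the 36% base limit.
Reserves = 19,540/1,480 = 13.2 months ≥ 4
Employment 51 ≥ 12 months
DTI 37.3% is within the 36%–41% exception band; checking compensating factors.
Override check — reserves: 13.2 mo (ok); score: 766 (ok).
Both override conditions satisfied; DTI exception granted.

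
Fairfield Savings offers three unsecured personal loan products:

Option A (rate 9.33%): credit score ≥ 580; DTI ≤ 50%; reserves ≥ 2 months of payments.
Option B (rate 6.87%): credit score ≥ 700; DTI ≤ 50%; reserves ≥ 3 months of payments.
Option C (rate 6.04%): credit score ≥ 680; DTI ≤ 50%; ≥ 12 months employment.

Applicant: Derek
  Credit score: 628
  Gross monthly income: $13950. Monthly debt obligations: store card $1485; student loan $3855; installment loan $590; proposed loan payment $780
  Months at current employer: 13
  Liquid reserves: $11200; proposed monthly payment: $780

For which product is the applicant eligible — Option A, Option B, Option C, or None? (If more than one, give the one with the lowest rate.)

Option A

Total debts = (1,485 + 3,855 + 590 + 780) = 6,710; DTI = 6,710/13,950 = 48.1%.
Reserves = 11,200/780 = 14.4 months.
Option A: score 628 ≥ 580; DTI 48.1% ≤ 50%; reserves 14.4 ≥ 2 mo → qualifies.
Option B: score 628 < 700; DTI 48.1% ≤ 50%; reserves 14.4 ≥ 3 mo → does not qualify.
Option C: score 628 < 680; DTI 48.1% ≤ 50%; employment 13 ≥ 12 mo → does not qualify.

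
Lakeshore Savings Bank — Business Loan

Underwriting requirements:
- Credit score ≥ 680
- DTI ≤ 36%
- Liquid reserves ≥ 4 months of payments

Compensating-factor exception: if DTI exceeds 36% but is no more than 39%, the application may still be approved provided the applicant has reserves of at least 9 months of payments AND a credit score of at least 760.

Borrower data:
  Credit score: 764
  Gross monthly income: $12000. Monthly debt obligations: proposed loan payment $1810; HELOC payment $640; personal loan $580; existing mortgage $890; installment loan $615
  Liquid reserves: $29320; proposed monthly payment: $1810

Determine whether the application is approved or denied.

Approved

Credit score 764 ≥ 680 (meets base)
Total debts = (1,810 + 640 + 580 + 890 + 615) = 4,535. DTI: 4,535 ÷ 12,000 = 37.8%, over the 36% base limit.
Reserves = 29,320/1,810 = 16.2 months ≥ 4
DTI 37.8% is within the 36%–39% exception band; checking compensating factors.
Override check — reserves: 16.2 mo (ok); score: 764 (ok).
Both compensating conditions met → exception applies.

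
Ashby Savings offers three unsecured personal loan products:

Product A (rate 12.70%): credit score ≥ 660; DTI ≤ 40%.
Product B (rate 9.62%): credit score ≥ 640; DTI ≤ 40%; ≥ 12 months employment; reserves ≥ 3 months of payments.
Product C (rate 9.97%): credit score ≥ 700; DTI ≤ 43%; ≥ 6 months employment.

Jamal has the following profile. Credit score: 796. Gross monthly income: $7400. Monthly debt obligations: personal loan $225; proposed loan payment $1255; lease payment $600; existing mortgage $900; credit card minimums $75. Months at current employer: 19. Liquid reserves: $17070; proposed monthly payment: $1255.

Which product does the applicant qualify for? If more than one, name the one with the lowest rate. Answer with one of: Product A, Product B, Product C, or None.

Product C

Total debts = (225 + 1,255 + 600 + 900 + 75) = 3,055; DTI = 3,055/7,400 = 41.3%.
Reserves = 17,070/1,255 = 13.6 months.
Product A: score 796 ≥ 660; DTI 41.3% > 40% → does not qualify.
Product B: score 796 ≥ 640; DTI 41.3% > 40%; employment 19 ≥ 12 mo; reserves 13.6 ≥ 3 mo → does not qualify.
Product C: score 796 ≥ 700; DTI 41.3% ≤ 43%; employment 19 ≥ 6 mo → qualifies.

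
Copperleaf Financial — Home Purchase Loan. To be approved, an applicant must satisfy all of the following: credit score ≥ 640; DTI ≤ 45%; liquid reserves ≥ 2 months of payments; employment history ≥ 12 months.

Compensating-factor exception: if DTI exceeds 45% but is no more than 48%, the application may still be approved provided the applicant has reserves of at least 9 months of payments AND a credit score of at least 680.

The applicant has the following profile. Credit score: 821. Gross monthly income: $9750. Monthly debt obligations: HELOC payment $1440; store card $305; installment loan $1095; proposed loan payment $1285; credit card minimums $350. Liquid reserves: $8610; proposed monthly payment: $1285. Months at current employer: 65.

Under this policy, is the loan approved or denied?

Denied

Credit score 821 ≥ 640 (meets base)
Total debts = (1,440 + 305 + 1,095 + 1,285 + 350) = 4,475. DTI = 4,475/9,750 = 45.9% > 45% — standard DTI limit exceeded.
Reserves = 8,610/1,285 = 6.7 months ≥ 2
Employment 65 ≥ 12 months
DTI 45.9% is within the 45%–48% exception band; checking compensating factors.
Reserves 6.7 < 9 months; credit score 821 ≥ 680.
Override conditions not both satisfied; exception does not apply.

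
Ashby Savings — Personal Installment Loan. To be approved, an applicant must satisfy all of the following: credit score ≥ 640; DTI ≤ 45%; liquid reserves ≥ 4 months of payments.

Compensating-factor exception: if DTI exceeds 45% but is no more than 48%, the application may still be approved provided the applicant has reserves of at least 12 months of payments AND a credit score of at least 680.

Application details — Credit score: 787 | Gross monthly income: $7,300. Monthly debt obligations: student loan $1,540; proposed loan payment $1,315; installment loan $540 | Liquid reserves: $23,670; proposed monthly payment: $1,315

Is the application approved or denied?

Approved

Credit score 787 ≥ 640 (meets base)
Total debts = (1,540 + 1,315 + 540) = 3,395. DTI = 3,395/7,300 = 46.5% > 45% — standard DTI limit exceeded.
Reserves: 23,670 ÷ 1,315 = 18.0 months (meets 4-month minimum)
DTI 46.5% is within the 45%–48% exception band; checking compensating factors.
Reserves 18.0 ≥ 12 months; credit score 787 ≥ 680.
Both override conditions satisfied; DTI exception granted.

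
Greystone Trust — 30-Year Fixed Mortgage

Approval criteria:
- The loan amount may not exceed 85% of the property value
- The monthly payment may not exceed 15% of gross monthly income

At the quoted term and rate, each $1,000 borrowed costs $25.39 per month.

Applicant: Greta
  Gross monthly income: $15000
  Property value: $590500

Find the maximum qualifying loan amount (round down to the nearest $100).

$88,600

Payment cap: 15% × $15,000 = $2,250/month.
At $25.39 per $1,000, that supports 2,250/25.39 × 1,000 ≈ $88,617 → $88,600.
LTV cap: 85% × $590,500 = $501,925 → $501,900.
Binding constraint: payment-to-income.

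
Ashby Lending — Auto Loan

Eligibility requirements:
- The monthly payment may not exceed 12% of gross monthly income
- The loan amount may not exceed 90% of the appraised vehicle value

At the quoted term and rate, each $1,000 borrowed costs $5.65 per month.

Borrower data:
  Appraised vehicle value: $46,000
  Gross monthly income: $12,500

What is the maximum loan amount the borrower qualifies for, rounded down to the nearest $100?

Payment cap: 12% × $12,500 = $1,500/month.
At $5.65 per $1,000, that supports 1,500/5.65 × 1,000 ≈ $265,486 → $265,400.
LTV cap: 90% × $46,000 = $41,400 → $41,400.
Binding constraint: loan-to-value.

$41,400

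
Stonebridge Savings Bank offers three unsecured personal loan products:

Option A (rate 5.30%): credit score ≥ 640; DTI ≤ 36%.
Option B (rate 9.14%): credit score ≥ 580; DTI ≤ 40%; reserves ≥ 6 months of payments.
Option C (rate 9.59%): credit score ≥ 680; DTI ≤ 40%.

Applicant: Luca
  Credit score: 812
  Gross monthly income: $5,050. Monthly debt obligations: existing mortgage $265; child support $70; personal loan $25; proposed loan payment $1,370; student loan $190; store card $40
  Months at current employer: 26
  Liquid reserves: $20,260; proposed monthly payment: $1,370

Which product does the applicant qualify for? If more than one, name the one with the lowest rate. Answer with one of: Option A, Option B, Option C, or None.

Total debts = (265 + 70 + 25 + 1,370 + 190 + 40) = 1,960; DTI = 1,960/5,050 = 38.8%.
Reserves = 20,260/1,370 = 14.8 months.
Option A: score 812 ≥ 640; DTI 38.8% > 36% → does not qualify.
Option B: score 812 ≥ 580; DTI 38.8% ≤ 40%; reserves 14.8 ≥ 6 mo → qualifies.
Option C: score 812 ≥ 680; DTI 38.8% ≤ 40% → qualifies.
Qualifying: Option B, Option C. Lowest rate is 9.14% → Option B.

Option B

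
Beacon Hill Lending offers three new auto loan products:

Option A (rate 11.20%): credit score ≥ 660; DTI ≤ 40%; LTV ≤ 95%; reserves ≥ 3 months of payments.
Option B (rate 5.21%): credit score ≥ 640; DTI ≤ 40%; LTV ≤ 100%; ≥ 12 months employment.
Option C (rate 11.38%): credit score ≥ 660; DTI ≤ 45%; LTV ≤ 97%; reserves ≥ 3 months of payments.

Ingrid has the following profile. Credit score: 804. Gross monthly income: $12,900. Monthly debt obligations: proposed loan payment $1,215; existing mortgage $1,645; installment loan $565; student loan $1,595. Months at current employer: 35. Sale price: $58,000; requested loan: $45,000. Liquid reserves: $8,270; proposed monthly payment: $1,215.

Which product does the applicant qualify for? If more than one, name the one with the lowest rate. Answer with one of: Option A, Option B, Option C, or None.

Total debts = (1,215 + 1,645 + 565 + 1,595) = 5,020; DTI = 5,020/12,900 = 38.9%.
LTV = 45,000/58,000 = 77.6%.
Reserves = 8,270/1,215 = 6.8 months.
Option A: score 804 ≥ 660; DTI 38.9% ≤ 40%; LTV 77.6% ≤ 95%; reserves 6.8 ≥ 3 mo → qualifies.
Option B: score 804 ≥ 640; DTI 38.9% ≤ 40%; LTV 77.6% ≤ 100%; employment 35 ≥ 12 mo → qualifies.
Option C: score 804 ≥ 660; DTI 38.9% ≤ 45%; LTV 77.6% ≤ 97%; reserves 6.8 ≥ 3 mo → qualifies.
Qualifying: Option A, Option B, Option C. Lowest rate is 5.21% → Option B.

Option B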